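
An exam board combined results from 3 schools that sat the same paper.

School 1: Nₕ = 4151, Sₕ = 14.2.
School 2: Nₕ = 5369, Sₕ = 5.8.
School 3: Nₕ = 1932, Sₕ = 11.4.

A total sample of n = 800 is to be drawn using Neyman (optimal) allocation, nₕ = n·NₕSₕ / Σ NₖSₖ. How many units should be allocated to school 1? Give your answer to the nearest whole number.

Σ NₕSₕ = 4151·14.2 + 5369·5.8 + 1932·11.4 = 112109.2.
Share for 1: 58944.2/112109.2 = 0.52577.
n_1 = 800 × 0.52577 = 420.620... → 421.

421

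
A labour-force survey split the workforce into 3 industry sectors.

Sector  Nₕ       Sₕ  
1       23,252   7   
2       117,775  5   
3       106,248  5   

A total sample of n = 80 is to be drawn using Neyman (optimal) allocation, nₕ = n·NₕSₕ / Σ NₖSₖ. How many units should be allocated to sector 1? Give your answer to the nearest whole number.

Σ NₕSₕ = 23252·7 + 117775·5 + 106248·5 = 1282879.
Share for 1: 162764/1282879 = 0.12687.
n_1 = 80 × 0.12687 = 10.150... → 10.

10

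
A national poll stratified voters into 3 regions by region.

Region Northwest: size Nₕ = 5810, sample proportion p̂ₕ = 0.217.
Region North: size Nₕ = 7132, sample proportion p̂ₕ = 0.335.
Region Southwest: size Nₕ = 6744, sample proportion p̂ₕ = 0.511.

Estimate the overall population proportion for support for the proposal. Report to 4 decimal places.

N = 5810 + 7132 + 6744 = 19686.
Overall proportion = Σ (Nₕ/N)·p̂ₕ.
Σ Nₕp̂ₕ = 1260.77 + 2389.22 + 3446.184 = 7096.174.
7096.174 / 19686 = 0.360468... → 0.3605.

0.3605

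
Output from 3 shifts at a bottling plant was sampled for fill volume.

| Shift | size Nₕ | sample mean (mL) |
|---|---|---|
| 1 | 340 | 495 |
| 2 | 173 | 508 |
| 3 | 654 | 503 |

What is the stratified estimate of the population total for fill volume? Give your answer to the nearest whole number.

585146

1: 340·495 = 168300
2: 173·508 = 87884
3: 654·503 = 328962
τ̂ = Σ Nₕx̄ₕ = 585146.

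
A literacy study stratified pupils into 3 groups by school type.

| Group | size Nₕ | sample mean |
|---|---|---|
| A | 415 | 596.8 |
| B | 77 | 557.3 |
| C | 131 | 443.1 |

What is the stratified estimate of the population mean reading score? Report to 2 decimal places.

559.60

N = 623; weights Wₕ = Nₕ/N = (0.6661, 0.1236, 0.2103).
x̄_st = Σ Wₕ·x̄ₕ = 0.6661·596.8 + 0.1236·557.3 + 0.2103·443.1 ≈ 559.5990...
→ 559.60.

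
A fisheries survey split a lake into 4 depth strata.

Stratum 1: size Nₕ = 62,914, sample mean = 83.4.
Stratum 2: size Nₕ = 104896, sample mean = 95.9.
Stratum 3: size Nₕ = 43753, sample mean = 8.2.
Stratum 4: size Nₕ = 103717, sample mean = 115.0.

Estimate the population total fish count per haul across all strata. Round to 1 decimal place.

1: 62914·83.4 = 5247027.6
2: 104896·95.9 = 10059526.4
3: 43753·8.2 = 358774.6
4: 103717·115.0 = 11927455
τ̂ = Σ Nₕx̄ₕ = 27592783.6.

27592783.6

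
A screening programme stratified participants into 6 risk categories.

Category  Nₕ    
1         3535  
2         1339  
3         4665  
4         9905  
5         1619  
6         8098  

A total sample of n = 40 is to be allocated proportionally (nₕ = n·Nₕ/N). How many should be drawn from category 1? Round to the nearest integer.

Share of category 1 = 3535/29161 = 0.12122.
Allocate 40 × 0.12122 = 4.849... → 5.

5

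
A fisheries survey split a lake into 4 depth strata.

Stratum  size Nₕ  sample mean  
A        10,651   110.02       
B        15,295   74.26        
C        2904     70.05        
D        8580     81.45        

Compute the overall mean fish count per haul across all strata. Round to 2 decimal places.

85.76

N = 10651 + 15295 + 2904 + 8580 = 37430.
Overall mean = Σ (Nₕ/N)·x̄ₕ — weight by population share, not a simple average.
Σ Nₕx̄ₕ = 10651·110.02 + 15295·74.26 + 2904·70.05 + 8580·81.45 = 1171823.02 + 1135806.7 + 203425.2 + 698841 = 3209895.92.
Divide by N: 3209895.92 / 37430 = 85.7573... → 85.76.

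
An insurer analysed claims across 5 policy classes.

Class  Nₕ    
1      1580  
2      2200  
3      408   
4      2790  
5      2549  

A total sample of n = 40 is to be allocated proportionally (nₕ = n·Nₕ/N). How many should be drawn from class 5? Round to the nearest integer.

N = 1580 + 2200 + 408 + 2790 + 2549 = 9527.
n_5 = 40·2549/9527 = 10.702... → 11.

11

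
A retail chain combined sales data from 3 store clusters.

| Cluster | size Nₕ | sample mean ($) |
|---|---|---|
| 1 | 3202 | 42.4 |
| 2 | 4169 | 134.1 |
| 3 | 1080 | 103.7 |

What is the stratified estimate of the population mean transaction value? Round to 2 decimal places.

N = 3202 + 4169 + 1080 = 8451.
The stratified mean weights each stratum mean by its population share Nₕ/N.
Σ Nₕx̄ₕ = 3202·42.4 + 4169·134.1 + 1080·103.7 = 135764.8 + 559062.9 + 111996 = 806823.7.
Divide by N: 806823.7 / 8451 = 95.4708... → 95.47.

95.47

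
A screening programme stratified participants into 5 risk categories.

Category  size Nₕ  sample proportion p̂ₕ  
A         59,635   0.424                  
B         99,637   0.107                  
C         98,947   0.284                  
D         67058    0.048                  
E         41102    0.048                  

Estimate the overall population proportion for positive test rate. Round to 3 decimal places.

0.189

Wₕ = Nₕ/N with N = 366379: 0.1628, 0.2720, 0.2701, 0.1830, 0.1122.
p̂_st = 0.1628·0.424 + 0.2720·0.107 + 0.2701·0.284 + 0.1830·0.048 + 0.1122·0.048 ≈ 0.18898... → 0.189.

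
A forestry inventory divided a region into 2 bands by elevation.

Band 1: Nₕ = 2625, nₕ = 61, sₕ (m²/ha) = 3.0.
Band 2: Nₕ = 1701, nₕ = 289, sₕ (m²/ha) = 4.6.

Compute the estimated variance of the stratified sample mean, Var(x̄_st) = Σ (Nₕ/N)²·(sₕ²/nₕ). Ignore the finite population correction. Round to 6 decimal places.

0.065645

N = 4326; Wₕ = Nₕ/N.
band 1: (2625/4326)²·3.0²/61 = 0.054324815
band 2: (1701/4326)²·4.6²/289 = 0.011320182
Sum = 0.065644998 → 0.065645.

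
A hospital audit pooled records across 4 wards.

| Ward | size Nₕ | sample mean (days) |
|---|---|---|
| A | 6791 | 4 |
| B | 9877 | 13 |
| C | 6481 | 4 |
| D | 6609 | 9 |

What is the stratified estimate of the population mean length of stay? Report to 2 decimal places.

x̄_st = (Σ Nₕx̄ₕ) / (Σ Nₕ) = (6791·4 + 9877·13 + 6481·4 + 6609·9) / 29758
= 240970 / 29758 = 8.0977... → 8.10.

8.10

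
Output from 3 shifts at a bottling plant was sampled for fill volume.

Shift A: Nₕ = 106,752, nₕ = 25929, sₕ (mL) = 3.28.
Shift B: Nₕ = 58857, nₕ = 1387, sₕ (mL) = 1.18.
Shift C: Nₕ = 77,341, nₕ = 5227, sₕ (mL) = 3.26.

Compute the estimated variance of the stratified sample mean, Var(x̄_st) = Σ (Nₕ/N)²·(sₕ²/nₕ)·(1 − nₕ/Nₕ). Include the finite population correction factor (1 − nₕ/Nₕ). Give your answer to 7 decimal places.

0.0003103

N = 242950; Wₕ = Nₕ/N.
shift A: (106752/242950)²·3.28²/25929·(1 − 25929/106752) = 0.0000606512
shift B: (58857/242950)²·1.18²/1387·(1 − 1387/58857) = 0.0000575298
shift C: (77341/242950)²·3.26²/5227·(1 − 5227/77341) = 0.0001921225
Sum = 0.0003103035 → 0.0003103.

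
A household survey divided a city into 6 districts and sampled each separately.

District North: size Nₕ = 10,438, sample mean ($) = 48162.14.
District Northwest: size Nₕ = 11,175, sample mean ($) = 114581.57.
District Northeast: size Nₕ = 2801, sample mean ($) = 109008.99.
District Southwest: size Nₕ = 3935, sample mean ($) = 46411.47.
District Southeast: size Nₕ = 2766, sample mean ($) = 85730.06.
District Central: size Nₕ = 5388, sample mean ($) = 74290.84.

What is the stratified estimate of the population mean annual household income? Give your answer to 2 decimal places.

N = 10438 + 11175 + 2801 + 3935 + 2766 + 5388 = 36503.
The stratified mean weights each stratum mean by its population share Nₕ/N.
Σ Nₕx̄ₕ = 10438·48162.14 + 11175·114581.57 + 2801·109008.99 + 3935·46411.47 + 2766·85730.06 + 5388·74290.84 = 502716417.32 + 1280449044.75 + 305334180.99 + 182629134.45 + 237129345.96 + 400279045.92 = 2908537169.39.
Divide by N: 2908537169.39 / 36503 = 79679.4009... → 79679.40.

79679.40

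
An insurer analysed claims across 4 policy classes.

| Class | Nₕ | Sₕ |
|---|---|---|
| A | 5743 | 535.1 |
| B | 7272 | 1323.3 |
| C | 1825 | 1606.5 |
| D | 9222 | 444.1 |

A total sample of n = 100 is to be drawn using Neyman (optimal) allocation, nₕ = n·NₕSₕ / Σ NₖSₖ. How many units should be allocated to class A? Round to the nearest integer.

A: NₕSₕ = 5743·535.1 = 3073079.3
B: NₕSₕ = 7272·1323.3 = 9623037.6
C: NₕSₕ = 1825·1606.5 = 2931862.5
D: NₕSₕ = 9222·444.1 = 4095490.2
Σ NₕSₕ = 19723469.6.
n_A = 100·3073079.3/19723469.6 = 15.581... → 16.

16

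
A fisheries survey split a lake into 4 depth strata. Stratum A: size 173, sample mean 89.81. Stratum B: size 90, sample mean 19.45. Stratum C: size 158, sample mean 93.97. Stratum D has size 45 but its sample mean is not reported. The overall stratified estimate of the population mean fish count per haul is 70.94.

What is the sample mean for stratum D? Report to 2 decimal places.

Σ Nₕx̄ₕ = N·μ, so 45·x̄_D = 466·70.94 − (173·89.81 + 90·19.45 + 158·93.97).
= 33058.04 − 32134.89 = 923.15.
x̄_D = 923.15 / 45 = 20.5144... → 20.51.

20.51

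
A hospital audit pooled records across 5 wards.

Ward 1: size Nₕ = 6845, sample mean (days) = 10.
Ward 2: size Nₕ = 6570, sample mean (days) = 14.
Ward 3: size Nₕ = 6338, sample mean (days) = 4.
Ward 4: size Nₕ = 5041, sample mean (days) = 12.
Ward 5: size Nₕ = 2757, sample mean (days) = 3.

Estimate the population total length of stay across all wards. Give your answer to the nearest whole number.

254545

Population total = Σ Nₕ·x̄ₕ (each stratum's size times its mean).
6845·10 + 6570·14 + 6338·4 + 5041·12 + 2757·3 = 68450 + 91980 + 25352 + 60492 + 8271 = 254545.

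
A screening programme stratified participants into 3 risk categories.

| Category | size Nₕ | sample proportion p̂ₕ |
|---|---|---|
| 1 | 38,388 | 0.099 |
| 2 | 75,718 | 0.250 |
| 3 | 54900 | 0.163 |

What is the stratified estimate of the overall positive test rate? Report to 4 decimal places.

0.1874

N = 38388 + 75718 + 54900 = 169006.
Overall proportion = Σ (Nₕ/N)·p̂ₕ.
Σ Nₕp̂ₕ = 3800.412 + 18929.5 + 8948.7 = 31678.612.
31678.612 / 169006 = 0.187441... → 0.1874.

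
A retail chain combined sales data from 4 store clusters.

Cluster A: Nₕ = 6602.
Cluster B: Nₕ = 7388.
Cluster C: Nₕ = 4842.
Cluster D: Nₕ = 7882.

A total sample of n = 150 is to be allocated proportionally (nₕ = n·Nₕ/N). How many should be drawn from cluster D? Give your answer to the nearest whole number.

44

Share of cluster D = 7882/26714 = 0.29505.
Allocate 150 × 0.29505 = 44.258... → 44.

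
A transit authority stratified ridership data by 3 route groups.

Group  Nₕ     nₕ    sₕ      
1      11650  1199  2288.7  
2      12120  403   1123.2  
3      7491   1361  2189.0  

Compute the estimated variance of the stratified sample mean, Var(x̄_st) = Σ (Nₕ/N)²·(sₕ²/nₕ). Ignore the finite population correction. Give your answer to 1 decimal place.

1279.5

N = 31261; Wₕ = Nₕ/N.
group 1: (11650/31261)²·2288.7²/1199 = 606.7429
group 2: (12120/31261)²·1123.2²/403 = 470.5531
group 3: (7491/31261)²·2189.0²/1361 = 202.1656
Sum = 1279.4616 → 1279.5.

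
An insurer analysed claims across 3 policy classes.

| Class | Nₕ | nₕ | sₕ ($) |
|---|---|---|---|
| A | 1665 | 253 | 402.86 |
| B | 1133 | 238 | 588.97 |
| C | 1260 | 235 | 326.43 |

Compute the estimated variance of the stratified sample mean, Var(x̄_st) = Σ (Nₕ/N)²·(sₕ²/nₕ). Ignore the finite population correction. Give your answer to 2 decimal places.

N = 4058; Wₕ = Nₕ/N.
class A: (1665/4058)²·402.86²/253 = 107.99214
class B: (1133/4058)²·588.97²/238 = 113.61747
class C: (1260/4058)²·326.43²/235 = 43.71488
Sum = 265.32450 → 265.32.

265.32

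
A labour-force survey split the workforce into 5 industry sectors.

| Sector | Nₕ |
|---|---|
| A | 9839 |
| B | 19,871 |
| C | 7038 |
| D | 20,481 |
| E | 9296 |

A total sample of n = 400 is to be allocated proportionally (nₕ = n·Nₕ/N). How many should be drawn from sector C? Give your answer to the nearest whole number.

42

Share of sector C = 7038/66525 = 0.10579.
Allocate 400 × 0.10579 = 42.318... → 42.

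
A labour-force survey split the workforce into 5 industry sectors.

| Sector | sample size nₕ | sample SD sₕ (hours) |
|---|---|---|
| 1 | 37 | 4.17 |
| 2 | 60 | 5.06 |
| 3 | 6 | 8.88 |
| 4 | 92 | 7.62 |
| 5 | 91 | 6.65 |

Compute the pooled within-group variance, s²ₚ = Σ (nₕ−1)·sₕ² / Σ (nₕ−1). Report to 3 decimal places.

41.974

Degrees of freedom: 36 + 59 + 5 + 91 + 90 = 281.
Σ(nₕ−1)sₕ² = 36·17.3889 + 59·25.6036 + 5·78.8544 + 91·58.0644 + 90·44.2225 = 11794.7702.
s²ₚ = 11794.7702 / 281 = 41.97427... → 41.974.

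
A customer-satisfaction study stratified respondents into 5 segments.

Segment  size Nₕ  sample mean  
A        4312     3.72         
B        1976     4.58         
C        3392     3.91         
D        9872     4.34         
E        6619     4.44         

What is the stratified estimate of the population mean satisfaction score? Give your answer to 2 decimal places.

N = 4312 + 1976 + 3392 + 9872 + 6619 = 26171.
Weight each subgroup mean by Nₕ/N and sum.
Σ Nₕx̄ₕ = 4312·3.72 + 1976·4.58 + 3392·3.91 + 9872·4.34 + 6619·4.44 = 16040.64 + 9050.08 + 13262.72 + 42844.48 + 29388.36 = 110586.28.
Divide by N: 110586.28 / 26171 = 4.2255... → 4.23.

4.23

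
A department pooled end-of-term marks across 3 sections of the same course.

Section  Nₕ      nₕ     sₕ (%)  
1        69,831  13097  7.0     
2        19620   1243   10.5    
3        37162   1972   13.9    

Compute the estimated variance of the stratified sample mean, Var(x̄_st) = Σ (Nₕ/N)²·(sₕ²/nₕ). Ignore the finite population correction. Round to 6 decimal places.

0.011708

N = 126613. Term for each stratum: Wₕ²sₕ²/nₕ.
Var(x̄_st) = 0.001138057 + 0.002129849 + 0.008440424 = 0.011708330 → 0.011708.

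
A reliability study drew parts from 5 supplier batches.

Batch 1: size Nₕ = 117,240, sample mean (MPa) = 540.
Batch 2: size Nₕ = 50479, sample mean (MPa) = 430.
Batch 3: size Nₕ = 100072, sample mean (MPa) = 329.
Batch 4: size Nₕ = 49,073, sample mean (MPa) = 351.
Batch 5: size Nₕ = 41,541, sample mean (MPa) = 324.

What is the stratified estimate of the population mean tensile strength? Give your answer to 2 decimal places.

N = 358405; weights Wₕ = Nₕ/N = (0.3271, 0.1408, 0.2792, 0.1369, 0.1159).
x̄_st = Σ Wₕ·x̄ₕ = 0.3271·540 + 0.1408·430 + 0.2792·329 + 0.1369·351 + 0.1159·324 ≈ 414.6794...
→ 414.68.

414.68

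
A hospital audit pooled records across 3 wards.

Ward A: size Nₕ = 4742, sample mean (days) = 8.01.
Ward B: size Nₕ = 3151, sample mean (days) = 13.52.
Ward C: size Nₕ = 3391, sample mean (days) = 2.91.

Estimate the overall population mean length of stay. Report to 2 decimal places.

8.02

N = 4742 + 3151 + 3391 = 11284.
The stratified mean weights each stratum mean by its population share Nₕ/N.
Σ Nₕx̄ₕ = 4742·8.01 + 3151·13.52 + 3391·2.91 = 37983.42 + 42601.52 + 9867.81 = 90452.75.
Divide by N: 90452.75 / 11284 = 8.0160... → 8.02.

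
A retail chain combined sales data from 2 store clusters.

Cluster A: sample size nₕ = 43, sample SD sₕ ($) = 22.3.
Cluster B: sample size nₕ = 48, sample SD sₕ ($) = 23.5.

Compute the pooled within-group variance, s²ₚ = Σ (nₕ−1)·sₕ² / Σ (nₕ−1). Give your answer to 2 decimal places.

A: (43−1)·22.3² = 42·497.29 = 20886.18
B: (48−1)·23.5² = 47·552.25 = 25955.75
Numerator = 46841.93; denominator = Σ(nₕ−1) = 89.
s²ₚ = 46841.93/89 = 526.3138... → 526.31.

526.31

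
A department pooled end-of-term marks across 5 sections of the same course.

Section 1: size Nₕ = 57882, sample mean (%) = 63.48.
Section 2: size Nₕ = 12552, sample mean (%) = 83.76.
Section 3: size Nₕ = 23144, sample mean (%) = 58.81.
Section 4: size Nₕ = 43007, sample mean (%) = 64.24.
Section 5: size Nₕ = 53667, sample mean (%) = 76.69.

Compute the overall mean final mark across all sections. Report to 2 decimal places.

68.15

x̄_st = (Σ Nₕx̄ₕ) / (Σ Nₕ) = (57882·63.48 + 12552·83.76 + 23144·58.81 + 43007·64.24 + 53667·76.69) / 190252
= 12965295.43 / 190252 = 68.1480... → 68.15.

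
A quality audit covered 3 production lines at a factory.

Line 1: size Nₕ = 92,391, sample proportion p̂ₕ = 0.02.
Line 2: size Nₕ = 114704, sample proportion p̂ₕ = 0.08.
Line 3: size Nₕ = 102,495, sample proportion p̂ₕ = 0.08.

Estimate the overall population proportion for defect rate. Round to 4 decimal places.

Wₕ = Nₕ/N with N = 309590: 0.2984, 0.3705, 0.3311.
p̂_st = 0.2984·0.02 + 0.3705·0.08 + 0.3311·0.08 ≈ 0.062094... → 0.0621.

0.0621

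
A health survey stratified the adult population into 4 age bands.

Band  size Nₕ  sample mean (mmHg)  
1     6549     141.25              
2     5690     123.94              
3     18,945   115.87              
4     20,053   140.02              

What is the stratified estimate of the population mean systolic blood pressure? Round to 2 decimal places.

129.46

N = 6549 + 5690 + 18945 + 20053 = 51237.
The stratified mean weights each stratum mean by its population share Nₕ/N.
Σ Nₕx̄ₕ = 6549·141.25 + 5690·123.94 + 18945·115.87 + 20053·140.02 = 925046.25 + 705218.6 + 2195157.15 + 2807821.06 = 6633243.06.
Divide by N: 6633243.06 / 51237 = 129.4620... → 129.46.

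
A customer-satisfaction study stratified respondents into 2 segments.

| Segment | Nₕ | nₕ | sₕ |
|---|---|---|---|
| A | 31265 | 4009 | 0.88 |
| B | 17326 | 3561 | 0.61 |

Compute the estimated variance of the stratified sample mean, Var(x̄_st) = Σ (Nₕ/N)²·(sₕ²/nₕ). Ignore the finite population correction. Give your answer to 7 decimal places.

0.0000933

N = 48591. Term for each stratum: Wₕ²sₕ²/nₕ.
Var(x̄_st) = 0.0000799714 + 0.0000132853 = 0.0000932567 → 0.0000933.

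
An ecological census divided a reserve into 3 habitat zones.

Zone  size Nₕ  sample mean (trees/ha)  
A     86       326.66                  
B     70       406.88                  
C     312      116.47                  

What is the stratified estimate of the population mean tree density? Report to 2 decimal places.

198.53

N = 86 + 70 + 312 = 468.
Weight each subgroup mean by Nₕ/N and sum.
Σ Nₕx̄ₕ = 86·326.66 + 70·406.88 + 312·116.47 = 28092.76 + 28481.6 + 36338.64 = 92913.
Divide by N: 92913 / 468 = 198.5321... → 198.53.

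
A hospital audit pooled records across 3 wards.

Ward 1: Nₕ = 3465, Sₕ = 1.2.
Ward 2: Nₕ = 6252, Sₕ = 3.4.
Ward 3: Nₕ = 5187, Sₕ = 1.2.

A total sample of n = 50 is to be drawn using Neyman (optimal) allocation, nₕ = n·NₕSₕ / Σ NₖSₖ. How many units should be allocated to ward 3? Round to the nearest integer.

Σ NₕSₕ = 3465·1.2 + 6252·3.4 + 5187·1.2 = 31639.2.
Share for 3: 6224.4/31639.2 = 0.19673.
n_3 = 50 × 0.19673 = 9.837... → 10.

10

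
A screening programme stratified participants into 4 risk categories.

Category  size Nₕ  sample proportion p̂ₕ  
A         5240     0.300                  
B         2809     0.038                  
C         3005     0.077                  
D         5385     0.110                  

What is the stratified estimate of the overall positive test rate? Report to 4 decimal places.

N = 5240 + 2809 + 3005 + 5385 = 16439.
Overall proportion = Σ (Nₕ/N)·p̂ₕ.
Σ Nₕp̂ₕ = 1572 + 106.742 + 231.385 + 592.35 = 2502.477.
2502.477 / 16439 = 0.152228... → 0.1522.

0.1522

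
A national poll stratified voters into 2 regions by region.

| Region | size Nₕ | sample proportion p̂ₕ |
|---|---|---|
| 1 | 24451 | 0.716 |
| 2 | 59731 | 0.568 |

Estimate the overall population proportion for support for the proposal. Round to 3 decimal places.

0.611

N = 24451 + 59731 = 84182.
Overall proportion = Σ (Nₕ/N)·p̂ₕ.
Σ Nₕp̂ₕ = 17506.916 + 33927.208 = 51434.124.
51434.124 / 84182 = 0.61099... → 0.611.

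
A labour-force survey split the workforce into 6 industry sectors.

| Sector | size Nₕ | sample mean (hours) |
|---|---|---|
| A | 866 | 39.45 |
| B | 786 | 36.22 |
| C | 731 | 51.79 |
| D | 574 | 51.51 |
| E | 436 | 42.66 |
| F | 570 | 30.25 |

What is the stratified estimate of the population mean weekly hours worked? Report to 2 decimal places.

41.86

x̄_st = (Σ Nₕx̄ₕ) / (Σ Nₕ) = (866·39.45 + 786·36.22 + 731·51.79 + 574·51.51 + 436·42.66 + 570·30.25) / 3963
= 165900.11 / 3963 = 41.8623... → 41.86.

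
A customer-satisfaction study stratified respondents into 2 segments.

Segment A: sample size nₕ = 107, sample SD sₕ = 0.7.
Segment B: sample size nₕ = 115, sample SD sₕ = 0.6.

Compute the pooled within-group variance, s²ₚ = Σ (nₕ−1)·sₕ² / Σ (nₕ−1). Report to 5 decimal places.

Degrees of freedom: 106 + 114 = 220.
Σ(nₕ−1)sₕ² = 106·0.49 + 114·0.36 = 92.98.
s²ₚ = 92.98 / 220 = 0.4226364... → 0.42264.

0.42264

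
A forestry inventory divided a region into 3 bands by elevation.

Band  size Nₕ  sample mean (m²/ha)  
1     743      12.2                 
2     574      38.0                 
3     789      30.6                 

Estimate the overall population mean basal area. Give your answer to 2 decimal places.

x̄_st = (Σ Nₕx̄ₕ) / (Σ Nₕ) = (743·12.2 + 574·38.0 + 789·30.6) / 2106
= 55020 / 2106 = 26.1254... → 26.13.

26.13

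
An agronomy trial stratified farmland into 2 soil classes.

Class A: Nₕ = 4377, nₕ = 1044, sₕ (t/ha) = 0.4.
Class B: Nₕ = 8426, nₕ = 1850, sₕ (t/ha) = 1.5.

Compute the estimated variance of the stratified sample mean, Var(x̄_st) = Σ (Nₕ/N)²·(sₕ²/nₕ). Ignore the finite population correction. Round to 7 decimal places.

0.0005447

N = 12803; Wₕ = Nₕ/N.
class A: (4377/12803)²·0.4²/1044 = 0.0000179122
class B: (8426/12803)²·1.5²/1850 = 0.0005267811
Sum = 0.0005446933 → 0.0005447.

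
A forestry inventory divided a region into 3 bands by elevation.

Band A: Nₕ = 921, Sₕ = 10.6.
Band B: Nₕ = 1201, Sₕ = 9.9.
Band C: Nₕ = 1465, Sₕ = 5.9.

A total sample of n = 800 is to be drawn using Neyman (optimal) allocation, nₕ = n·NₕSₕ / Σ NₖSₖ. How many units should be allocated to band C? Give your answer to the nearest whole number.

A: NₕSₕ = 921·10.6 = 9762.6
B: NₕSₕ = 1201·9.9 = 11889.9
C: NₕSₕ = 1465·5.9 = 8643.5
Σ NₕSₕ = 30296.
n_C = 800·8643.5/30296 = 228.241... → 228.

228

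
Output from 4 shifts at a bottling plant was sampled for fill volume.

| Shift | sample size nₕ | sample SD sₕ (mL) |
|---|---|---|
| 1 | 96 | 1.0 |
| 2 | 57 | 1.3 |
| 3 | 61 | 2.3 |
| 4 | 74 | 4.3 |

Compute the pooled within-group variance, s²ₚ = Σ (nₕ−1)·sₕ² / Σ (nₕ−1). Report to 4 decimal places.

6.5381

Degrees of freedom: 95 + 56 + 60 + 73 = 284.
Σ(nₕ−1)sₕ² = 95·1 + 56·1.69 + 60·5.29 + 73·18.49 = 1856.81.
s²ₚ = 1856.81 / 284 = 6.538063... → 6.5381.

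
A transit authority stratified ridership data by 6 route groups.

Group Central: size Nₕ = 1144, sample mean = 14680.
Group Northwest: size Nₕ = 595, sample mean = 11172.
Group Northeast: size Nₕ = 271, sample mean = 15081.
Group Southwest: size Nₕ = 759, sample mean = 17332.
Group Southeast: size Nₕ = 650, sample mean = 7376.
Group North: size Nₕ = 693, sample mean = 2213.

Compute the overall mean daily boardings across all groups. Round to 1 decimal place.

x̄_st = (Σ Nₕx̄ₕ) / (Σ Nₕ) = (1144·14680 + 595·11172 + 271·15081 + 759·17332 + 650·7376 + 693·2213) / 4112
= 47011208 / 4112 = 11432.687... → 11432.7.

11432.7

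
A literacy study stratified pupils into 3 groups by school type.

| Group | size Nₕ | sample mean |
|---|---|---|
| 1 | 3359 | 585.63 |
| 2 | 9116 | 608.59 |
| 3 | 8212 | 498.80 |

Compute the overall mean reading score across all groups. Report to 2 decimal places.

N = 3359 + 9116 + 8212 = 20687.
Weight each subgroup mean by Nₕ/N and sum.
Σ Nₕx̄ₕ = 3359·585.63 + 9116·608.59 + 8212·498.80 = 1967131.17 + 5547906.44 + 4096145.6 = 11611183.21.
Divide by N: 11611183.21 / 20687 = 561.2792... → 561.28.

561.28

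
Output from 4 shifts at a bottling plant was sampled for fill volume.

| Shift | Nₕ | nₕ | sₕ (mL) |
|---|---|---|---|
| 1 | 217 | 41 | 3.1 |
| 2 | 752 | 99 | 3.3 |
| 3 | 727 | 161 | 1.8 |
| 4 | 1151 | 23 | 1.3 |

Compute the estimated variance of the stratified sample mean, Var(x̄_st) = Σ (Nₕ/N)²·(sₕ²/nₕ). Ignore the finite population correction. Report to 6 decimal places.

0.022358

N = 2847; Wₕ = Nₕ/N.
shift 1: (217/2847)²·3.1²/41 = 0.001361708
shift 2: (752/2847)²·3.3²/99 = 0.007674559
shift 3: (727/2847)²·1.8²/161 = 0.001312239
shift 4: (1151/2847)²·1.3²/23 = 0.012009767
Sum = 0.022358274 → 0.022358.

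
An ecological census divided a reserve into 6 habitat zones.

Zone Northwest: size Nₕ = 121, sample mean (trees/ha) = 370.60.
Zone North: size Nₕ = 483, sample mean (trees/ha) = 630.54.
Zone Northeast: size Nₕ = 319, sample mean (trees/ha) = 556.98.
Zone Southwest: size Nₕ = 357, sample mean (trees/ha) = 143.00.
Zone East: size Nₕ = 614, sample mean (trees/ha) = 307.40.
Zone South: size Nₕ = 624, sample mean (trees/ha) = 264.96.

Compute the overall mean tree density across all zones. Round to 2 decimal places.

370.21

N = 2518; weights Wₕ = Nₕ/N = (0.0481, 0.1918, 0.1267, 0.1418, 0.2438, 0.2478).
x̄_st = Σ Wₕ·x̄ₕ = 0.0481·370.60 + 0.1918·630.54 + 0.1267·556.98 + 0.1418·143.00 + 0.2438·307.40 + 0.2478·264.96 ≈ 370.2143...
→ 370.21.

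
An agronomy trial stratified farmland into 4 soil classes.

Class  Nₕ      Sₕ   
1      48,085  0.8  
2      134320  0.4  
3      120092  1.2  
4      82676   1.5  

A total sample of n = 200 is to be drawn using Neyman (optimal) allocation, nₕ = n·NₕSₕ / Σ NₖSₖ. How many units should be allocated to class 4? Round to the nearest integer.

Σ NₕSₕ = 48085·0.8 + 134320·0.4 + 120092·1.2 + 82676·1.5 = 360320.4.
Share for 4: 124014/360320.4 = 0.34418.
n_4 = 200 × 0.34418 = 68.835... → 69.

69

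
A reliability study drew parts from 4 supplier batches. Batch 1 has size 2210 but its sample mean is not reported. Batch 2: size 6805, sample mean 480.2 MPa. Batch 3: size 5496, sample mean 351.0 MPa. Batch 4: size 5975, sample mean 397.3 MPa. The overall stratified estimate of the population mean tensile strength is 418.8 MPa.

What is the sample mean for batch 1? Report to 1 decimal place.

456.5

Σ Nₕx̄ₕ = N·μ, so 2210·x̄_1 = 20486·418.8 − (6805·480.2 + 5496·351.0 + 5975·397.3).
= 8579536.8 − 7570724.5 = 1008812.3.
x̄_1 = 1008812.3 / 2210 = 456.476... → 456.5.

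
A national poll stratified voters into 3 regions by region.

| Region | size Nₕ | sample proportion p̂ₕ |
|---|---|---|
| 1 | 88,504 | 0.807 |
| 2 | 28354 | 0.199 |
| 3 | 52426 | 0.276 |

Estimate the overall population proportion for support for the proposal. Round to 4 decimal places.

Wₕ = Nₕ/N with N = 169284: 0.5228, 0.1675, 0.3097.
p̂_st = 0.5228·0.807 + 0.1675·0.199 + 0.3097·0.276 ≈ 0.540717... → 0.5407.

0.5407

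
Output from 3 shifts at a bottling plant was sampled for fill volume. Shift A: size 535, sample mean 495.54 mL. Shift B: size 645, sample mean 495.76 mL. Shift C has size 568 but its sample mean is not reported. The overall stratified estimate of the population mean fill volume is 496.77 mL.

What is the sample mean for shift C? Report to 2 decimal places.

Σ Nₕx̄ₕ = N·μ, so 568·x̄_C = 1748·496.77 − (535·495.54 + 645·495.76).
= 868353.96 − 584879.1 = 283474.86.
x̄_C = 283474.86 / 568 = 499.0755... → 499.08.

499.08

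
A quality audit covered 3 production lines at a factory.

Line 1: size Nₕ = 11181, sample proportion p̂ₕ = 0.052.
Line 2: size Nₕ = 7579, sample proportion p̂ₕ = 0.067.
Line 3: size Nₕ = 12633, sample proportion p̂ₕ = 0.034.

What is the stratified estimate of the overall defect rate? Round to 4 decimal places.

0.0484

Wₕ = Nₕ/N with N = 31393: 0.3562, 0.2414, 0.4024.
p̂_st = 0.3562·0.052 + 0.2414·0.067 + 0.4024·0.034 ≈ 0.048378... → 0.0484.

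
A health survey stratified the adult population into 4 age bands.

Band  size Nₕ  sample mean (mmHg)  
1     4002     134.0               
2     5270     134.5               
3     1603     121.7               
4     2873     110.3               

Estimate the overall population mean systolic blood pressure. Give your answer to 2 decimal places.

N = 13748; weights Wₕ = Nₕ/N = (0.2911, 0.3833, 0.1166, 0.2090).
x̄_st = Σ Wₕ·x̄ₕ = 0.2911·134.0 + 0.3833·134.5 + 0.1166·121.7 + 0.2090·110.3 ≈ 127.8048...
→ 127.80.

127.80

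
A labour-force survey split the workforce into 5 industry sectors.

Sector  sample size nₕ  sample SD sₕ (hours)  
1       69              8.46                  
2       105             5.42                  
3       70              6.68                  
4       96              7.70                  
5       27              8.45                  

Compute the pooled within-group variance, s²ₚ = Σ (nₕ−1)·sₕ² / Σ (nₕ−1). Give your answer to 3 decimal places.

51.077

Degrees of freedom: 68 + 104 + 69 + 95 + 26 = 362.
Σ(nₕ−1)sₕ² = 68·71.5716 + 104·29.3764 + 69·44.6224 + 95·59.29 + 26·71.4025 = 18489.975.
s²ₚ = 18489.975 / 362 = 51.07728... → 51.077.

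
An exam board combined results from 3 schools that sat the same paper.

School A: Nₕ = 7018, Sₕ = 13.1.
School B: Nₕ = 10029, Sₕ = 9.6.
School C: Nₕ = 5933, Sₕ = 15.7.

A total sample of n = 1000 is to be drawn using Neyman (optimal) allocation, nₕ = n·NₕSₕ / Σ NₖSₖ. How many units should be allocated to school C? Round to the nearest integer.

Σ NₕSₕ = 7018·13.1 + 10029·9.6 + 5933·15.7 = 281362.3.
Share for C: 93148.1/281362.3 = 0.33106.
n_C = 1000 × 0.33106 = 331.061... → 331.

331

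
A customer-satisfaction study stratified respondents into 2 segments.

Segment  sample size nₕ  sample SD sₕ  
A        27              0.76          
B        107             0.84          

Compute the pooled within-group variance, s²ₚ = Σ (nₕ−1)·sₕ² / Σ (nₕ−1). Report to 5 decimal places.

0.68039

Degrees of freedom: 26 + 106 = 132.
Σ(nₕ−1)sₕ² = 26·0.5776 + 106·0.7056 = 89.8112.
s²ₚ = 89.8112 / 132 = 0.6803879... → 0.68039.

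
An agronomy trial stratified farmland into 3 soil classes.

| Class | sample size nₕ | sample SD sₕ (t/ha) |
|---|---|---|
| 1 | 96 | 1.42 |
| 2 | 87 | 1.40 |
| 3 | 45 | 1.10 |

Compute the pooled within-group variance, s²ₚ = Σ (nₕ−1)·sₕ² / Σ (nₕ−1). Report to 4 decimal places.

1.8371

Degrees of freedom: 95 + 86 + 44 = 225.
Σ(nₕ−1)sₕ² = 95·2.0164 + 86·1.96 + 44·1.21 = 413.358.
s²ₚ = 413.358 / 225 = 1.837147... → 1.8371.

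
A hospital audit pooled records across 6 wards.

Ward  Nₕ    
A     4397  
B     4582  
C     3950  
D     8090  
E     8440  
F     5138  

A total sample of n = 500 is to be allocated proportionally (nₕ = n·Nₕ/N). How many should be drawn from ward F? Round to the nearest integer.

74

Share of ward F = 5138/34597 = 0.14851.
Allocate 500 × 0.14851 = 74.255... → 74.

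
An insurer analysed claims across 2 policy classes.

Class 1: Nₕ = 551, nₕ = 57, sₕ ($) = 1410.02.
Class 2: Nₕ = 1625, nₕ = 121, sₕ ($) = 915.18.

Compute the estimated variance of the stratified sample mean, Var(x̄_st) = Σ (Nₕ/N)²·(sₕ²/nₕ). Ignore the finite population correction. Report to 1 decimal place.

6096.7

N = 2176; Wₕ = Nₕ/N.
class 1: (551/2176)²·1410.02²/57 = 2236.4598
class 2: (1625/2176)²·915.18²/121 = 3860.2606
Sum = 6096.7204 → 6096.7.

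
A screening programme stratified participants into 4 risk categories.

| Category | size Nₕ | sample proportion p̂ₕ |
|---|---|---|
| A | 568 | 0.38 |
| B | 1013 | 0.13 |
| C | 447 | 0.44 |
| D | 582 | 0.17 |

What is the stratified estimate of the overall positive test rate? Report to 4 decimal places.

N = 568 + 1013 + 447 + 582 = 2610.
Overall proportion = Σ (Nₕ/N)·p̂ₕ.
Σ Nₕp̂ₕ = 215.84 + 131.69 + 196.68 + 98.94 = 643.15.
643.15 / 2610 = 0.246418... → 0.2464.

0.2464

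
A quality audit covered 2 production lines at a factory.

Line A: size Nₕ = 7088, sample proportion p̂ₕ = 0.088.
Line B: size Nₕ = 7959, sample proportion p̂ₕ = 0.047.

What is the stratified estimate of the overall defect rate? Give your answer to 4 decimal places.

N = 7088 + 7959 = 15047.
Overall proportion = Σ (Nₕ/N)·p̂ₕ.
Σ Nₕp̂ₕ = 623.744 + 374.073 = 997.817.
997.817 / 15047 = 0.066313... → 0.0663.

0.0663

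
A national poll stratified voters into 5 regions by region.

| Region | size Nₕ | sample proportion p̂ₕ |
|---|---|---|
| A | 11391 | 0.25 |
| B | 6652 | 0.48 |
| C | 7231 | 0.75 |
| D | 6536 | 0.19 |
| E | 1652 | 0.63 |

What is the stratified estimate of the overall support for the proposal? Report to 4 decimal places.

N = 11391 + 6652 + 7231 + 6536 + 1652 = 33462.
Overall proportion = Σ (Nₕ/N)·p̂ₕ.
Σ Nₕp̂ₕ = 2847.75 + 3192.96 + 5423.25 + 1241.84 + 1040.76 = 13746.56.
13746.56 / 33462 = 0.410811... → 0.4108.

0.4108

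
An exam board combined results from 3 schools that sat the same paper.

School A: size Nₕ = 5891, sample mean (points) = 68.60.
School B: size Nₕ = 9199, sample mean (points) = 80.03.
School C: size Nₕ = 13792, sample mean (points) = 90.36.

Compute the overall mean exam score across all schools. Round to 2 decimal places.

82.63

N = 5891 + 9199 + 13792 = 28882.
Overall mean = Σ (Nₕ/N)·x̄ₕ — weight by population share, not a simple average.
Σ Nₕx̄ₕ = 5891·68.60 + 9199·80.03 + 13792·90.36 = 404122.6 + 736195.97 + 1246245.12 = 2386563.69.
Divide by N: 2386563.69 / 28882 = 82.6315... → 82.63.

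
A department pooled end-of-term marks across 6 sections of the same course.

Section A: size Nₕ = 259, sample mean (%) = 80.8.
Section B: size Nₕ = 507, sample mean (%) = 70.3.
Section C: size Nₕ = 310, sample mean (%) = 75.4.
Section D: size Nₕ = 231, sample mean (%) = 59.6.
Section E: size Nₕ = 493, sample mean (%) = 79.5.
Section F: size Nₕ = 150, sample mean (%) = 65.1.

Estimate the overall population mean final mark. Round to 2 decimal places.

73.16

x̄_st = (Σ Nₕx̄ₕ) / (Σ Nₕ) = (259·80.8 + 507·70.3 + 310·75.4 + 231·59.6 + 493·79.5 + 150·65.1) / 1950
= 142669.4 / 1950 = 73.1638... → 73.16.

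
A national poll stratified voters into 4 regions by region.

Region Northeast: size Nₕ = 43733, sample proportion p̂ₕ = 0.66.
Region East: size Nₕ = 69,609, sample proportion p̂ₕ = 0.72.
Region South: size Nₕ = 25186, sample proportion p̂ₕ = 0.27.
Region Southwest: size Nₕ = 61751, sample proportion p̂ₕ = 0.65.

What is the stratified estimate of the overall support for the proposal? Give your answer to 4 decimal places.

0.6287

N = 43733 + 69609 + 25186 + 61751 = 200279.
Overall proportion = Σ (Nₕ/N)·p̂ₕ.
Σ Nₕp̂ₕ = 28863.78 + 50118.48 + 6800.22 + 40138.15 = 125920.63.
125920.63 / 200279 = 0.628726... → 0.6287.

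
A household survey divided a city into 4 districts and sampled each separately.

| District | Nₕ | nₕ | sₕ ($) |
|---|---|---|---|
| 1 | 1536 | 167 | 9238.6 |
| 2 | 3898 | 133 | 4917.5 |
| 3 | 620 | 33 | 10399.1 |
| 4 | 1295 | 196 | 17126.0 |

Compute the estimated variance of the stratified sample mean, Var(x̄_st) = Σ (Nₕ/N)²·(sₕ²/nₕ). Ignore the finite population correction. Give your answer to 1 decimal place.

143269.2

N = 7349; Wₕ = Nₕ/N.
district 1: (1536/7349)²·9238.6²/167 = 22326.5590
district 2: (3898/7349)²·4917.5²/133 = 51152.1946
district 3: (620/7349)²·10399.1²/33 = 23324.0763
district 4: (1295/7349)²·17126.0²/196 = 46466.3811
Sum = 143269.2110 → 143269.2.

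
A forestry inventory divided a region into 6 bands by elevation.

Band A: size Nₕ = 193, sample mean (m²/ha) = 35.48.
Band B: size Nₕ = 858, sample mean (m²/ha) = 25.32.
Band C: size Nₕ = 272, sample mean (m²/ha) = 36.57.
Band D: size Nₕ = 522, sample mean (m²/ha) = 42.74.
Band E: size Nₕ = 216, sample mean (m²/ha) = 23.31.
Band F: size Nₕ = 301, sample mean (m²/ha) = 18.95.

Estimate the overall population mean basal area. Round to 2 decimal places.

x̄_st = (Σ Nₕx̄ₕ) / (Σ Nₕ) = (193·35.48 + 858·25.32 + 272·36.57 + 522·42.74 + 216·23.31 + 301·18.95) / 2362
= 71568.43 / 2362 = 30.2999... → 30.30.

30.30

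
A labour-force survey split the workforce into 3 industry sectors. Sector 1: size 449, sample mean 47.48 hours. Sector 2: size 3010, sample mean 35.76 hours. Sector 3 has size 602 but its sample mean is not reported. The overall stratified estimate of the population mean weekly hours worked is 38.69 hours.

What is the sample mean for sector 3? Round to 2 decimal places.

N = 449 + 3010 + 602 = 4061.
Overall total = μ·N = 38.69·4061 = 157120.09.
Subtract the known strata: 449·47.48 + 3010·35.76 = 128956.12.
Remaining total for sector 3: 157120.09 − 128956.12 = 28163.97.
Divide by its size: 28163.97 / 602 = 46.7840... → 46.78.

46.78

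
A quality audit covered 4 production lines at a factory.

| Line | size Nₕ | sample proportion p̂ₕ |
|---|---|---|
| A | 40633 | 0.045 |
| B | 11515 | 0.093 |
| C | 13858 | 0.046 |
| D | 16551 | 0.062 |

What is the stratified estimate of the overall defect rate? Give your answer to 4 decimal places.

0.0553

Wₕ = Nₕ/N with N = 82557: 0.4922, 0.1395, 0.1679, 0.2005.
p̂_st = 0.4922·0.045 + 0.1395·0.093 + 0.1679·0.046 + 0.2005·0.062 ≈ 0.055271... → 0.0553.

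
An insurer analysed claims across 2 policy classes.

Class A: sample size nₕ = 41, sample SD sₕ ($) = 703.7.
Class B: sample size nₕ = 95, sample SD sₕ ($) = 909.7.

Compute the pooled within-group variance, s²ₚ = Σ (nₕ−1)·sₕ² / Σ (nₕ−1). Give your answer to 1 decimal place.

Degrees of freedom: 40 + 94 = 134.
Σ(nₕ−1)sₕ² = 40·495193.69 + 94·827554.09 = 97597832.06.
s²ₚ = 97597832.06 / 134 = 728342.030... → 728342.0.

728342.0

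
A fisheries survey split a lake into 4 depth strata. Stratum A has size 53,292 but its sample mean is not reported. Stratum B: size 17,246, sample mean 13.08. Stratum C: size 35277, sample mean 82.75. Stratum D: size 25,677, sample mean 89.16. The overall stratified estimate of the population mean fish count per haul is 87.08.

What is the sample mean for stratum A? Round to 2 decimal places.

N = 53292 + 17246 + 35277 + 25677 = 131492.
Overall total = μ·N = 87.08·131492 = 11450323.36.
Subtract the known strata: 17246·13.08 + 35277·82.75 + 25677·89.16 = 5434110.75.
Remaining total for stratum A: 11450323.36 − 5434110.75 = 6016212.61.
Divide by its size: 6016212.61 / 53292 = 112.8915... → 112.89.

112.89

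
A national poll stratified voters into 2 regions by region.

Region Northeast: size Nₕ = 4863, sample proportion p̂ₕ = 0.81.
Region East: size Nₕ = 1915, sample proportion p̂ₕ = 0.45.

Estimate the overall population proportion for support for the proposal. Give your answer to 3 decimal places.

0.708

N = 4863 + 1915 = 6778.
Overall proportion = Σ (Nₕ/N)·p̂ₕ.
Σ Nₕp̂ₕ = 3939.03 + 861.75 = 4800.78.
4800.78 / 6778 = 0.70829... → 0.708.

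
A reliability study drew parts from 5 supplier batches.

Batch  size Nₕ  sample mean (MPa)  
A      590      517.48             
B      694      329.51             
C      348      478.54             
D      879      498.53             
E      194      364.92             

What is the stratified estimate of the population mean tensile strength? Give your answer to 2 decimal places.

N = 2705; weights Wₕ = Nₕ/N = (0.2181, 0.2566, 0.1287, 0.3250, 0.0717).
x̄_st = Σ Wₕ·x̄ₕ = 0.2181·517.48 + 0.2566·329.51 + 0.1287·478.54 + 0.3250·498.53 + 0.0717·364.92 ≈ 447.1451...
→ 447.15.

447.15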